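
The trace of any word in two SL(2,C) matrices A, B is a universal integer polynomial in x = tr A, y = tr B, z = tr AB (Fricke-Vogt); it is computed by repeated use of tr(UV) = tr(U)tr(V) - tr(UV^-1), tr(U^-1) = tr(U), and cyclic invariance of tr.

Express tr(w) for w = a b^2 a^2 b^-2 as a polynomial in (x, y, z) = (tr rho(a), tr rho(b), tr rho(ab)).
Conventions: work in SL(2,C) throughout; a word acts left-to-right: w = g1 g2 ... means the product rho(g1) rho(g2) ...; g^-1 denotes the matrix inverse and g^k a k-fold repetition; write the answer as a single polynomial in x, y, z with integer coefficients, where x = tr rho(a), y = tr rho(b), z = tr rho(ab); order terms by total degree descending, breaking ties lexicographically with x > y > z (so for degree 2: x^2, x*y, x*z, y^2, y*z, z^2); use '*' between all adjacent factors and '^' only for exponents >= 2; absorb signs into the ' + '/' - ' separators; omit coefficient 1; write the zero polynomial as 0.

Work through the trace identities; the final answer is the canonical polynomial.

x^2*y^3*z - x^3*y^2 - x*y^4 - x*y^2*z^2 + x^3 + 4*x*y^2 - 3*x

trace(a^2 b) = trace(a) trace(b a) - trace(b) = x*z - y
apply: trace(a^2) = trace(a) trace(a) - trace(1) = x^2 - 2
apply: trace(a b^2 a) = trace(b) trace(a^2 b) - trace(a^2) = x*y*z - x^2 - y^2 + 2
trace(a b^2) = trace(b) trace(a b) - trace(a) = y*z - x
use: trace(a b^2 a^2) = trace(a) trace(a b^2 a) - trace(a b^2) = x^2*y*z - x^3 - x*y^2 - y*z + 3*x
apply: trace(a b a b) = trace(b a) trace(b a) - trace(1)   [split at repeated b] = z^2 - 2
apply: trace(b a b^2 a) = trace(b) trace(a b a b) - trace(a b a) = y*z^2 - x*z - y
trace(b a b^2) = trace(b) trace(b a b) - trace(b a) = y^2*z - x*y - z
trace(a b^2 a^2 b) = trace(a) trace(b a b^2 a) - trace(b a b^2) = x*y*z^2 - x^2*z - y^2*z + z
trace(b^-1 a b^2 a^2) = trace(a b^2 a^2) trace(b) - trace(a b^2 a^2 b) = x^2*y^2*z - x^3*y - x*y^3 - x*y*z^2 + x^2*z + 3*x*y - z
use: trace(a b^2 a^2 b^-2) = trace(b^-1 a b^2 a^2) trace(b) - trace(b^-1 a b^2 a^2 b) = x^2*y^3*z - x^3*y^2 - x*y^4 - x*y^2*z^2 + x^3 + 4*x*y^2 - 3*x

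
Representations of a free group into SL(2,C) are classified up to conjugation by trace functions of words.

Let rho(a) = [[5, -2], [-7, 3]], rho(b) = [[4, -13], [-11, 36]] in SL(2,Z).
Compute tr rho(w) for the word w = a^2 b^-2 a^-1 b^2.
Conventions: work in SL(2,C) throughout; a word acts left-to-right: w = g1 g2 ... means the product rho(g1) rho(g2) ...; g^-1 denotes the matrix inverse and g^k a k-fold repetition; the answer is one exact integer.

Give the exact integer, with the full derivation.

-222451192

rho(a) = [[5, -2], [-7, 3]]
... * rho(a) = [[5, -2], [-7, 3]]  ->  [[39, -16], [-56, 23]]
... * rho(b^-1) = [[36, 13], [11, 4]]  ->  [[1228, 443], [-1763, -636]]
... * rho(b^-1) = [[36, 13], [11, 4]]  ->  [[49081, 17736], [-70464, -25463]]
... * rho(a^-1) = [[3, 2], [7, 5]]  ->  [[271395, 186842], [-389633, -268243]]
... * rho(b) = [[4, -13], [-11, 36]]  ->  [[-969682, 3198177], [1392141, -4591519]]
... * rho(b) = [[4, -13], [-11, 36]]  ->  [[-39058675, 127740238], [56075273, -183392517]]
tr = -39058675 + -183392517 = -222451192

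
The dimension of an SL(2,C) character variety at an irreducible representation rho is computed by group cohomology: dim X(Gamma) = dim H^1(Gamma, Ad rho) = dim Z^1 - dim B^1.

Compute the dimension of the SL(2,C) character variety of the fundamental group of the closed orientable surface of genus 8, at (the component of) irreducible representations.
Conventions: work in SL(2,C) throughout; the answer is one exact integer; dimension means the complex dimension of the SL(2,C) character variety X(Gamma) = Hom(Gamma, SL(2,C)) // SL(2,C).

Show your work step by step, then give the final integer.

42

Gamma = pi_1(Sigma_8) = < a_1, b_1, ..., a_8, b_8 | prod [a_i, b_i] > has 2g = 16 generators and 1 relator.
Unconstrained cocycle data is one sl_2 vector per generator (48 dimensions), cut by the relator condition d_2(z) = 0.
At an irreducible rho, H^2 = coker(d_2) vanishes (Poincare duality: H^2 is dual to H^0 = invariants = 0), so d_2 is surjective onto sl_2 and dim Z^1 = 48 - 3 = 45.
Coboundaries contribute dim B^1 = 3 (injective at irreducible rho).
dim H^1 = 45 - 3 = 42 = dim X.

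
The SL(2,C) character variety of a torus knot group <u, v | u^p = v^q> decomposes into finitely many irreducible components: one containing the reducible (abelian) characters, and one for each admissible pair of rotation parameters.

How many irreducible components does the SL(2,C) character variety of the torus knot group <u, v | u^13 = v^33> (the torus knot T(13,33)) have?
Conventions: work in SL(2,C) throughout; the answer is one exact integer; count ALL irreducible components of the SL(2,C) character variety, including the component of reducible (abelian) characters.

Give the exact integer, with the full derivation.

193

In the torus knot group T(13,33), u^13 = v^33 is central, so an irreducible representation sends it to +I or -I (Schur).
So on each irreducible component the traces are pinned: tr(u) = 2*cos(pi*alpha/13) with 1 <= alpha <= 12, tr(v) = 2*cos(pi*beta/33) with 1 <= beta <= 32.
The two central values (-1)^alpha I and (-1)^beta I must be the same matrix, so alpha and beta share a parity.
count pairs: odd alpha (6 choices) x odd beta (16), plus even alpha (6) x even beta (16): 6*16 + 6*16 = 192.
Total: 192 irreducible-character components + 1 reducible (abelian) component = 193.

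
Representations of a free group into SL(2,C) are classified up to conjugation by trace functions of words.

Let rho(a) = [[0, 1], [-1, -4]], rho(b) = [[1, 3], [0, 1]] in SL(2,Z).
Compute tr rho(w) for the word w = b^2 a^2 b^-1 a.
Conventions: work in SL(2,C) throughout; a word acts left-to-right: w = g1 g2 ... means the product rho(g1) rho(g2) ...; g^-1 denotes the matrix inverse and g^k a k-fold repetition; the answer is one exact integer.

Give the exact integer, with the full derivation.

rho(b) = [[1, 3], [0, 1]]
... * rho(b) = [[1, 3], [0, 1]]  ->  [[1, 6], [0, 1]]
... * rho(a) = [[0, 1], [-1, -4]]  ->  [[-6, -23], [-1, -4]]
... * rho(a) = [[0, 1], [-1, -4]]  ->  [[23, 86], [4, 15]]
... * rho(b^-1) = [[1, -3], [0, 1]]  ->  [[23, 17], [4, 3]]
... * rho(a) = [[0, 1], [-1, -4]]  ->  [[-17, -45], [-3, -8]]
tr = -17 + -8 = -25

-25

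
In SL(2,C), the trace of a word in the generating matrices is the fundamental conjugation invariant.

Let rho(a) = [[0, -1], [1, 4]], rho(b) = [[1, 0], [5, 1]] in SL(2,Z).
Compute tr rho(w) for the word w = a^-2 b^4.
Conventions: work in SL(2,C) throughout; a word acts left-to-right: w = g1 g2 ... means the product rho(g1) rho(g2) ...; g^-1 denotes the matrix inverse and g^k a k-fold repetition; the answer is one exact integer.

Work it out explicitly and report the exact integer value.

rho(a^-1) = [[4, 1], [-1, 0]]
... * rho(a^-1) = [[4, 1], [-1, 0]]  ->  [[15, 4], [-4, -1]]
... * rho(b) = [[1, 0], [5, 1]]  ->  [[35, 4], [-9, -1]]
... * rho(b) = [[1, 0], [5, 1]]  ->  [[55, 4], [-14, -1]]
... * rho(b) = [[1, 0], [5, 1]]  ->  [[75, 4], [-19, -1]]
... * rho(b) = [[1, 0], [5, 1]]  ->  [[95, 4], [-24, -1]]
tr = 95 + -1 = 94

94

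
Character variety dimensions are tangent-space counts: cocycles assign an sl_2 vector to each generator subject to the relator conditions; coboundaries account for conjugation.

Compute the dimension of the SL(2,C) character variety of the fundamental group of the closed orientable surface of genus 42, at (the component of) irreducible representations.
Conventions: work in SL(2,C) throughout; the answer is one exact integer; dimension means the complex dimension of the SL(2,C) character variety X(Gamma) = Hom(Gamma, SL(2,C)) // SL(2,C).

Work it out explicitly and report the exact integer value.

pi_1 of the closed genus-42 surface has 84 generators bound by the single product-of-commutators relator.
Before the relator condition, cocycle space has dim 3*84 = 252.
H^2 = coker(d_2) is dual to H^0 = 0 at irreducible rho (Poincare duality), so d_2 is onto: dim Z^1 = 249.
As always at irreducible rho, dim B^1 = 3.
Hence dim X = 249 - 3 = 246.

246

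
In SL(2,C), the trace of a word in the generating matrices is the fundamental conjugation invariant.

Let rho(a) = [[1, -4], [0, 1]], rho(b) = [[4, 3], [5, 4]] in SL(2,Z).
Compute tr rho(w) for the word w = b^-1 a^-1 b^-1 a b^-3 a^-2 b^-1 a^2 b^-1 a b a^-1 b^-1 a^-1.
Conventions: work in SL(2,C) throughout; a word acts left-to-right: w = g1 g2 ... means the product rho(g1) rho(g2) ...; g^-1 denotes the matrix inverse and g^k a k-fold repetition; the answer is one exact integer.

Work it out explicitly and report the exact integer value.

rho(b^-1) = [[4, -3], [-5, 4]]
... * rho(a^-1) = [[1, 4], [0, 1]]  ->  [[4, 13], [-5, -16]]
... * rho(b^-1) = [[4, -3], [-5, 4]]  ->  [[-49, 40], [60, -49]]
... * rho(a) = [[1, -4], [0, 1]]  ->  [[-49, 236], [60, -289]]
... * rho(b^-1) = [[4, -3], [-5, 4]]  ->  [[-1376, 1091], [1685, -1336]]
... * rho(b^-1) = [[4, -3], [-5, 4]]  ->  [[-10959, 8492], [13420, -10399]]
... * rho(b^-1) = [[4, -3], [-5, 4]]  ->  [[-86296, 66845], [105675, -81856]]
... * rho(a^-1) = [[1, 4], [0, 1]]  ->  [[-86296, -278339], [105675, 340844]]
... * rho(a^-1) = [[1, 4], [0, 1]]  ->  [[-86296, -623523], [105675, 763544]]
... * rho(b^-1) = [[4, -3], [-5, 4]]  ->  [[2772431, -2235204], [-3395020, 2737151]]
... * rho(a) = [[1, -4], [0, 1]]  ->  [[2772431, -13324928], [-3395020, 16317231]]
... * rho(a) = [[1, -4], [0, 1]]  ->  [[2772431, -24414652], [-3395020, 29897311]]
... * rho(b^-1) = [[4, -3], [-5, 4]]  ->  [[133162984, -105975901], [-163066635, 129774304]]
... * rho(a) = [[1, -4], [0, 1]]  ->  [[133162984, -638627837], [-163066635, 782040844]]
... * rho(b) = [[4, 3], [5, 4]]  ->  [[-2660487249, -2155022396], [3257937680, 2638963471]]
... * rho(a^-1) = [[1, 4], [0, 1]]  ->  [[-2660487249, -12796971392], [3257937680, 15670714191]]
... * rho(b^-1) = [[4, -3], [-5, 4]]  ->  [[53342907964, -43206423821], [-65321820235, 52909043724]]
... * rho(a^-1) = [[1, 4], [0, 1]]  ->  [[53342907964, 170165208035], [-65321820235, -208378237216]]
tr = 53342907964 + -208378237216 = -155035329252

-155035329252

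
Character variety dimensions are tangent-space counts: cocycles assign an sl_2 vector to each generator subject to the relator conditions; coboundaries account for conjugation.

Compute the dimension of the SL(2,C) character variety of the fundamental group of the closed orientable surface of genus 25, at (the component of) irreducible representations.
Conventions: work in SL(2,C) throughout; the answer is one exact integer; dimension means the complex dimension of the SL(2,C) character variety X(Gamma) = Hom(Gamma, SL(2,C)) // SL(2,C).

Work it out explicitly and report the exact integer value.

144

The genus-25 surface group: 2g = 50 generators, one relator prod [a_i, b_i].
A cocycle assigns one sl_2 vector per generator subject to the relator condition d_2(z) = 0: dim of the unconstrained space is 3*2g = 150.
d_2 is surjective at irreducible rho (its cokernel H^2 is dual to H^0 = 0), so dim Z^1 = 150 - 3 = 147.
dim B^1 = 3 (coboundaries, injective at irreducible rho).
Hence dim X = 147 - 3 = 144.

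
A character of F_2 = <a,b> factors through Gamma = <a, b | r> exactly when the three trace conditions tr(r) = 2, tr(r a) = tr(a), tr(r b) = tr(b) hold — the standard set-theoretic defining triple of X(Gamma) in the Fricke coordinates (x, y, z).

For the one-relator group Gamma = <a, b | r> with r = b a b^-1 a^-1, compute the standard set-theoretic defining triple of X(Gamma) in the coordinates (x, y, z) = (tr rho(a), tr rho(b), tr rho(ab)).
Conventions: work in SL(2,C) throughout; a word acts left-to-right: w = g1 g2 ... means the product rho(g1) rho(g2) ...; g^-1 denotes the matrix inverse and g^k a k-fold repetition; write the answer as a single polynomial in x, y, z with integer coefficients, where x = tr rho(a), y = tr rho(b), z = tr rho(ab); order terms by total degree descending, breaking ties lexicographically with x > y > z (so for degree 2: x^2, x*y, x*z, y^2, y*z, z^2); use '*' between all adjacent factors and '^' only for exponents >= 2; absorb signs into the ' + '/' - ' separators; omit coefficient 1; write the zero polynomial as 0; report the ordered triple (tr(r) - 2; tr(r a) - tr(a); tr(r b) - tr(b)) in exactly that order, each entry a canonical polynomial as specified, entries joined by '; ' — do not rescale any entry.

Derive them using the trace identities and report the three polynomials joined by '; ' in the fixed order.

tr(b a b) = tr(b) tr(a b) - tr(a)  (reduce the b square) = y*z - x
tr(b a b a) = tr(a b) tr(a b) - tr(1)  (split on a) = z^2 - 2
tr(a^-1 b a b) = tr(b a b) tr(a) - tr(b a b a)  (eliminate a^-1) = x*y*z - x^2 - z^2 + 2
tr(b a b^-1 a^-1) = tr(a^-1 b a) tr(b) - tr(a^-1 b a b)  (eliminate b^-1) = -x*y*z + x^2 + y^2 + z^2 - 2
tr(a^2 b) = tr(a) tr(b a) - tr(b)   [square of a] = x*z - y
tr(a^2) = tr(a) tr(a) - tr(1)   [square of a] = x^2 - 2
tr(a b^2 a) = tr(b) tr(a^2 b) - tr(a^2)   [square of b] = x*y*z - x^2 - y^2 + 2
tr(a b^2 a b) = tr(b) tr(a b a b) - tr(a b a)   [square of b] = y*z^2 - x*z - y
tr(b^2 a b^-1 a) = tr(a b^2 a) tr(b) - tr(a b^2 a b)   [inverse elimination on b] = x*y^2*z - x^2*y - y^3 - y*z^2 + x*z + 3*y
tr(b a b^-1 a^-1 b) = tr(b^2 a b^-1) tr(a) - tr(b^2 a b^-1 a)   [inverse elimination on a] = -x*y^2*z + x^2*y + y^3 + y*z^2 - 3*y
assemble the triple (tr(r) - 2; tr(r a) - x; tr(r b) - y)

-x*y*z + x^2 + y^2 + z^2 - 4; 0; -x*y^2*z + x^2*y + y^3 + y*z^2 - 4*y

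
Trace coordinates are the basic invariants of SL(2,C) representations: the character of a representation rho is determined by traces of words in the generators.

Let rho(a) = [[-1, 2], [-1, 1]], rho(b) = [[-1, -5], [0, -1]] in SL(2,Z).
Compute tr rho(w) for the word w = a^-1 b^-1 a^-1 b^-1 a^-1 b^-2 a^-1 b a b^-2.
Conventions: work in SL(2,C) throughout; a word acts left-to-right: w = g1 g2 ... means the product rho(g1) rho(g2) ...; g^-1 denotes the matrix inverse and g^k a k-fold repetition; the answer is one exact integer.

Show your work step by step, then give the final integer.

rho(a^-1) = [[1, -2], [1, -1]]
... * rho(b^-1) = [[-1, 5], [0, -1]]  ->  [[-1, 7], [-1, 6]]
... * rho(a^-1) = [[1, -2], [1, -1]]  ->  [[6, -5], [5, -4]]
... * rho(b^-1) = [[-1, 5], [0, -1]]  ->  [[-6, 35], [-5, 29]]
... * rho(a^-1) = [[1, -2], [1, -1]]  ->  [[29, -23], [24, -19]]
... * rho(b^-1) = [[-1, 5], [0, -1]]  ->  [[-29, 168], [-24, 139]]
... * rho(b^-1) = [[-1, 5], [0, -1]]  ->  [[29, -313], [24, -259]]
... * rho(a^-1) = [[1, -2], [1, -1]]  ->  [[-284, 255], [-235, 211]]
... * rho(b) = [[-1, -5], [0, -1]]  ->  [[284, 1165], [235, 964]]
... * rho(a) = [[-1, 2], [-1, 1]]  ->  [[-1449, 1733], [-1199, 1434]]
... * rho(b^-1) = [[-1, 5], [0, -1]]  ->  [[1449, -8978], [1199, -7429]]
... * rho(b^-1) = [[-1, 5], [0, -1]]  ->  [[-1449, 16223], [-1199, 13424]]
tr = -1449 + 13424 = 11975

11975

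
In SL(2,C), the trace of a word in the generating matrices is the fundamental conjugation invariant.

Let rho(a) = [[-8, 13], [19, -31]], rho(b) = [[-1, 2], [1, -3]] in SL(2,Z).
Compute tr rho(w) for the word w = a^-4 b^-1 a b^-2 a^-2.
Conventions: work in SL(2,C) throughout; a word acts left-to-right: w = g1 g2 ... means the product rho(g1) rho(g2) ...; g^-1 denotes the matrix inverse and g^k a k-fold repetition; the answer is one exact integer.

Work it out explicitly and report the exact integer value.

rho(a^-1) = [[-31, -13], [-19, -8]]
... * rho(a^-1) = [[-31, -13], [-19, -8]]  ->  [[1208, 507], [741, 311]]
... * rho(a^-1) = [[-31, -13], [-19, -8]]  ->  [[-47081, -19760], [-28880, -12121]]
... * rho(a^-1) = [[-31, -13], [-19, -8]]  ->  [[1834951, 770133], [1125579, 472408]]
... * rho(b^-1) = [[-3, -2], [-1, -1]]  ->  [[-6274986, -4440035], [-3849145, -2723566]]
... * rho(a) = [[-8, 13], [19, -31]]  ->  [[-34160777, 56066267], [-20954594, 34391661]]
... * rho(b^-1) = [[-3, -2], [-1, -1]]  ->  [[46416064, 12255287], [28472121, 7517527]]
... * rho(b^-1) = [[-3, -2], [-1, -1]]  ->  [[-151503479, -105087415], [-92933890, -64461769]]
... * rho(a^-1) = [[-31, -13], [-19, -8]]  ->  [[6693268734, 2810244547], [4105724201, 1723834722]]
... * rho(a^-1) = [[-31, -13], [-19, -8]]  ->  [[-260885977147, -109494449918], [-160030309949, -67165092389]]
tr = -260885977147 + -67165092389 = -328051069536

-328051069536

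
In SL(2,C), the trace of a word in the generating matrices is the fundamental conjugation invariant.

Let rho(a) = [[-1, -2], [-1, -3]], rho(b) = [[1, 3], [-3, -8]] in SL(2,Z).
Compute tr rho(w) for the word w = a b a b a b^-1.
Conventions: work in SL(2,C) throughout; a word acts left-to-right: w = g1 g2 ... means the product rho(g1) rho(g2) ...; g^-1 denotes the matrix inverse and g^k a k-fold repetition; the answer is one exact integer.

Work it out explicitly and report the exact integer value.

128

rho(a) = [[-1, -2], [-1, -3]]
... * rho(b) = [[1, 3], [-3, -8]]  ->  [[5, 13], [8, 21]]
... * rho(a) = [[-1, -2], [-1, -3]]  ->  [[-18, -49], [-29, -79]]
... * rho(b) = [[1, 3], [-3, -8]]  ->  [[129, 338], [208, 545]]
... * rho(a) = [[-1, -2], [-1, -3]]  ->  [[-467, -1272], [-753, -2051]]
... * rho(b^-1) = [[-8, -3], [3, 1]]  ->  [[-80, 129], [-129, 208]]
tr = -80 + 208 = 128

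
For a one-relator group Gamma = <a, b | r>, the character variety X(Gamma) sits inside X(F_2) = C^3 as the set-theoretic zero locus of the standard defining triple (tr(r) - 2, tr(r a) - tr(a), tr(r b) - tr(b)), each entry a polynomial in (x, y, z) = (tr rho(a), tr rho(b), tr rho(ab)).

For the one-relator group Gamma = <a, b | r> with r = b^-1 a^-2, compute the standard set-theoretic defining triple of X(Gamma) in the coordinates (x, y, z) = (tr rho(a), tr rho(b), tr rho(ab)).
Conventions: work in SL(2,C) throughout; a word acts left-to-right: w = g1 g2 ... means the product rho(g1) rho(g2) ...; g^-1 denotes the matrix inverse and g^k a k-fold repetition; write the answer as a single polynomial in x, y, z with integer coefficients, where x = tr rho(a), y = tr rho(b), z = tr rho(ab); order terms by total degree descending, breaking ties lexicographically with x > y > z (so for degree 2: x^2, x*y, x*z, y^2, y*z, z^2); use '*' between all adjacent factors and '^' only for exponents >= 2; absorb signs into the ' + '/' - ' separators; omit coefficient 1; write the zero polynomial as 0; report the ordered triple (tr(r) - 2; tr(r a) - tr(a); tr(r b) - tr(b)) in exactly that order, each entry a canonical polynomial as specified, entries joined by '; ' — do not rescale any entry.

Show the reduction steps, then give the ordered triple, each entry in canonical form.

x*z - y - 2; -x + z; x^2 - y - 2

tr(b^-1) = tr(b) = y
so tr(b^-1 a) = tr(a)*tr(b) - tr(a b)   [inverse elimination on b] = x*y - z
tr(b^-1 a^-1) = tr(b^-1)*tr(a) - tr(b^-1 a)   [inverse elimination on a] = z
so tr(b^-1 a^-2) = tr(b^-1 a^-1)*tr(a) - tr(b^-1)   [inverse elimination on a] = x*z - y
tr(a^-2) = tr(a^-1)*tr(a) - tr(1)   [inverse elimination on a] = x^2 - 2
assemble the triple (tr(r) - 2; tr(r a) - x; tr(r b) - y)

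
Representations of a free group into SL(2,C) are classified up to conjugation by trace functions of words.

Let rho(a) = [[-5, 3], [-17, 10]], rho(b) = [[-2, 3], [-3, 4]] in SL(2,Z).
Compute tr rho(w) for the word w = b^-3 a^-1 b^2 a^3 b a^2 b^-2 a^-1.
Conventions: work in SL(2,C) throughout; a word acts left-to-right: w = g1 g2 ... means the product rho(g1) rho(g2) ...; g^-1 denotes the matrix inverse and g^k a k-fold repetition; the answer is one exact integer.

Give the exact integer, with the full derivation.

44979455

rho(b^-1) = [[4, -3], [3, -2]]
... * rho(b^-1) = [[4, -3], [3, -2]]  ->  [[7, -6], [6, -5]]
... * rho(b^-1) = [[4, -3], [3, -2]]  ->  [[10, -9], [9, -8]]
... * rho(a^-1) = [[10, -3], [17, -5]]  ->  [[-53, 15], [-46, 13]]
... * rho(b) = [[-2, 3], [-3, 4]]  ->  [[61, -99], [53, -86]]
... * rho(b) = [[-2, 3], [-3, 4]]  ->  [[175, -213], [152, -185]]
... * rho(a) = [[-5, 3], [-17, 10]]  ->  [[2746, -1605], [2385, -1394]]
... * rho(a) = [[-5, 3], [-17, 10]]  ->  [[13555, -7812], [11773, -6785]]
... * rho(a) = [[-5, 3], [-17, 10]]  ->  [[65029, -37455], [56480, -32531]]
... * rho(b) = [[-2, 3], [-3, 4]]  ->  [[-17693, 45267], [-15367, 39316]]
... * rho(a) = [[-5, 3], [-17, 10]]  ->  [[-681074, 399591], [-591537, 347059]]
... * rho(a) = [[-5, 3], [-17, 10]]  ->  [[-3387677, 1952688], [-2942318, 1695979]]
... * rho(b^-1) = [[4, -3], [3, -2]]  ->  [[-7692644, 6257655], [-6681335, 5434996]]
... * rho(b^-1) = [[4, -3], [3, -2]]  ->  [[-11997611, 10562622], [-10420352, 9174013]]
... * rho(a^-1) = [[10, -3], [17, -5]]  ->  [[59588464, -16820277], [51754701, -14609009]]
tr = 59588464 + -14609009 = 44979455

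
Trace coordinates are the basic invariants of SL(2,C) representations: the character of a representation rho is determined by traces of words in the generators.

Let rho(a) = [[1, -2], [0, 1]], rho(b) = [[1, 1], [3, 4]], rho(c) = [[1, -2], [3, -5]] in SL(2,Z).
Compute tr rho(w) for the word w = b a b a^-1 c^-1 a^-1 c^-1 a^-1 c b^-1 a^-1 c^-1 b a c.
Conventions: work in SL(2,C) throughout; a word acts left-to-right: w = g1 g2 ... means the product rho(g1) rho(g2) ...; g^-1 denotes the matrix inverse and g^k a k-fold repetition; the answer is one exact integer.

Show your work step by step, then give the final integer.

rho(b) = [[1, 1], [3, 4]]
... * rho(a) = [[1, -2], [0, 1]]  ->  [[1, -1], [3, -2]]
... * rho(b) = [[1, 1], [3, 4]]  ->  [[-2, -3], [-3, -5]]
... * rho(a^-1) = [[1, 2], [0, 1]]  ->  [[-2, -7], [-3, -11]]
... * rho(c^-1) = [[-5, 2], [-3, 1]]  ->  [[31, -11], [48, -17]]
... * rho(a^-1) = [[1, 2], [0, 1]]  ->  [[31, 51], [48, 79]]
... * rho(c^-1) = [[-5, 2], [-3, 1]]  ->  [[-308, 113], [-477, 175]]
... * rho(a^-1) = [[1, 2], [0, 1]]  ->  [[-308, -503], [-477, -779]]
... * rho(c) = [[1, -2], [3, -5]]  ->  [[-1817, 3131], [-2814, 4849]]
... * rho(b^-1) = [[4, -1], [-3, 1]]  ->  [[-16661, 4948], [-25803, 7663]]
... * rho(a^-1) = [[1, 2], [0, 1]]  ->  [[-16661, -28374], [-25803, -43943]]
... * rho(c^-1) = [[-5, 2], [-3, 1]]  ->  [[168427, -61696], [260844, -95549]]
... * rho(b) = [[1, 1], [3, 4]]  ->  [[-16661, -78357], [-25803, -121352]]
... * rho(a) = [[1, -2], [0, 1]]  ->  [[-16661, -45035], [-25803, -69746]]
... * rho(c) = [[1, -2], [3, -5]]  ->  [[-151766, 258497], [-235041, 400336]]
tr = -151766 + 400336 = 248570

248570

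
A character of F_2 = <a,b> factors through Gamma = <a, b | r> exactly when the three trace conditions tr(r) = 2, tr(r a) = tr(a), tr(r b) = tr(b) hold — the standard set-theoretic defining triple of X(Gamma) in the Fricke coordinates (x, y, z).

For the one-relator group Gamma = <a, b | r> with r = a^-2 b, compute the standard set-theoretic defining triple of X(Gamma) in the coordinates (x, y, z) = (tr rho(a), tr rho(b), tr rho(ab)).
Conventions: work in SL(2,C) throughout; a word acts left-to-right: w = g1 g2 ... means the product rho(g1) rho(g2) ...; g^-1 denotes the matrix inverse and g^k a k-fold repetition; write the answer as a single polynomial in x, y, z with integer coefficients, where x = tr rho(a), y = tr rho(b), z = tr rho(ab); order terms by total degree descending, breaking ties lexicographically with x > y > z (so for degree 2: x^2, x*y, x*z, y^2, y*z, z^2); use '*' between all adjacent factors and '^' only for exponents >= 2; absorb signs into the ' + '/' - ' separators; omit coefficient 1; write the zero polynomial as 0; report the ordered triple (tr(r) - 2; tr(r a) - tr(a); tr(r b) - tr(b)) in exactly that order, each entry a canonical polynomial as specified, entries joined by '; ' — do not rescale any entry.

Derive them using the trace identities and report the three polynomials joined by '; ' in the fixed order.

x^2*y - x*z - y - 2; x*y - x - z; x^2*y^2 - x*y*z - x^2 - y^2 - y + 2

reduce: tr(a^-1 b) = tr(b) * tr(a) - tr(b a) = x*y - z
tr(a^-2 b) = tr(a^-1 b) * tr(a) - tr(a^-1 b a) = x^2*y - x*z - y
tr(b^2) = tr(b) * tr(b) - tr(1)  (reduce the b square) = y^2 - 2
reduce: tr(b^2 a) = tr(b) * tr(a b) - tr(a)  (reduce the b square) = y*z - x
reduce: tr(a^-1 b^2) = tr(b^2) * tr(a) - tr(b^2 a)  (eliminate a^-1) = x*y^2 - y*z - x
tr(a^-2 b^2) = tr(a^-1 b^2) * tr(a) - tr(a^-1 b^2 a)  (eliminate a^-1) = x^2*y^2 - x*y*z - x^2 - y^2 + 2
assemble the triple (tr(r) - 2; tr(r a) - x; tr(r b) - y)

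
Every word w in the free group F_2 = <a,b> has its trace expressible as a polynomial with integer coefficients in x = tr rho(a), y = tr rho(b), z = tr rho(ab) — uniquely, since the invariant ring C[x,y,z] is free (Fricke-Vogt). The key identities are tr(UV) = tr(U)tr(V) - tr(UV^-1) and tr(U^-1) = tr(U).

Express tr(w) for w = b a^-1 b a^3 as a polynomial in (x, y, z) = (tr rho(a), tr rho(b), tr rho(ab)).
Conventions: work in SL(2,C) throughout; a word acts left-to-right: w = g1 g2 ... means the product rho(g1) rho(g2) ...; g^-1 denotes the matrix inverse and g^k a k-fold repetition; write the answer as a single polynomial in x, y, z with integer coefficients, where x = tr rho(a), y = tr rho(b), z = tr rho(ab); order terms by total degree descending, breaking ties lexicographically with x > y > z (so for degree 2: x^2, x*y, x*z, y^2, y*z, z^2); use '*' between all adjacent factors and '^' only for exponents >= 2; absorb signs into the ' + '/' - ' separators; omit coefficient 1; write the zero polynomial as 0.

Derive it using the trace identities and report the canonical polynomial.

tr(b^2 a) = tr(b)*tr(a b) - tr(a) = y*z - x
tr(b^2) = tr(b)*tr(b) - tr(1) = y^2 - 2
so tr(a b^2 a) = tr(a)*tr(b^2 a) - tr(b^2) = x*y*z - x^2 - y^2 + 2
reduce: tr(b a^3 b) = tr(a)*tr(a b^2 a) - tr(a b^2) = x^2*y*z - x^3 - x*y^2 - y*z + 3*x
tr(b a b a) = tr(b a)*tr(b a) - tr(1) = z^2 - 2
tr(a b a b a) = tr(a)*tr(b a b a) - tr(b a b) = x*z^2 - y*z - x
reduce: tr(b a^3 b a) = tr(a)*tr(a b a b a) - tr(a b a b) = x^2*z^2 - x*y*z - x^2 - z^2 + 2
tr(b a^-1 b a^3) = tr(b a^3 b)*tr(a) - tr(b a^3 b a) = x^3*y*z - x^4 - x^2*y^2 - x^2*z^2 + 4*x^2 + z^2 - 2

x^3*y*z - x^4 - x^2*y^2 - x^2*z^2 + 4*x^2 + z^2 - 2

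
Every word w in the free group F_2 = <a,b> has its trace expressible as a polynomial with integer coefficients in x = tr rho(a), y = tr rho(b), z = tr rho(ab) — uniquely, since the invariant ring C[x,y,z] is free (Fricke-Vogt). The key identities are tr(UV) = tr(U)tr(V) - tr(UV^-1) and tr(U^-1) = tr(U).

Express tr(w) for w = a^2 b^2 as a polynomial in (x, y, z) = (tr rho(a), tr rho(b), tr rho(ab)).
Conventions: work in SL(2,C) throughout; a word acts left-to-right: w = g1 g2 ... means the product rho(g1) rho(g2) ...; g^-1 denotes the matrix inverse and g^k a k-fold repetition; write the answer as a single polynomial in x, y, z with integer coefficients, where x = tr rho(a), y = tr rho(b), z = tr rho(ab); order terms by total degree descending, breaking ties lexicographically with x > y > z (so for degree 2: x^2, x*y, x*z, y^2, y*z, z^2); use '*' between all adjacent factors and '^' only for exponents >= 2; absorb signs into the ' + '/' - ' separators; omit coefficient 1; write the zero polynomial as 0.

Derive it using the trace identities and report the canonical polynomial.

tr(a^2 b) = tr(a)*tr(b a) - tr(b)   [square of a] = x*z - y
apply: tr(a^2) = tr(a)*tr(a) - tr(1)   [square of a] = x^2 - 2
tr(a^2 b^2) = tr(b)*tr(a^2 b) - tr(a^2)   [square of b] = x*y*z - x^2 - y^2 + 2

x*y*z - x^2 - y^2 + 2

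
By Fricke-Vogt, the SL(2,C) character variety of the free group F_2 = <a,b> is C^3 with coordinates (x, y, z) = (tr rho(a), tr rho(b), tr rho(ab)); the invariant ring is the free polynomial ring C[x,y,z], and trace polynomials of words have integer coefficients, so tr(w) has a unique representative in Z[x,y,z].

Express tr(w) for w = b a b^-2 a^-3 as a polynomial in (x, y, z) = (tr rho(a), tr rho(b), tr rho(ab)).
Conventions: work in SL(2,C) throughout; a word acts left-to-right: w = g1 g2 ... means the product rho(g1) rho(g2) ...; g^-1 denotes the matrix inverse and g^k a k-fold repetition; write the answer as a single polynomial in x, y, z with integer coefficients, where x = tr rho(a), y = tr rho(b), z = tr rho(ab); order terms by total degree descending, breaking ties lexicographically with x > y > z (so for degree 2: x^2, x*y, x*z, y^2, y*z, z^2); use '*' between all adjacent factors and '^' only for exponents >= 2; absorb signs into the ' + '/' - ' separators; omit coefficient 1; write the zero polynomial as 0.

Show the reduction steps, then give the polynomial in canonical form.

reduce: tr(a b^-1) = tr(a) tr(b) - tr(a b)  (eliminate b^-1) = x*y - z
so tr(a b a) = tr(a) tr(b a) - tr(b)  (reduce the a square) = x*z - y
tr(a b a b) = tr(b a) tr(b a) - tr(1)  (split on b) = z^2 - 2
so tr(a b a b^-1) = tr(a b a) tr(b) - tr(a b a b)  (eliminate b^-1) = x*y*z - y^2 - z^2 + 2
tr(b a b^-2 a) = tr(a b a b^-1) tr(b) - tr(a b a)  (eliminate b^-1) = x*y^2*z - y^3 - y*z^2 - x*z + 3*y
reduce: tr(b a b^-2 a^-1) = tr(b a b^-2) tr(a) - tr(b a b^-2 a)  (eliminate a^-1) = -x*y^2*z + x^2*y + y^3 + y*z^2 - 3*y
tr(a^-1 b a b^-2 a^-1) = tr(b a b^-2 a^-1) tr(a) - tr(b a b^-2)  (eliminate a^-1) = -x^2*y^2*z + x^3*y + x*y^3 + x*y*z^2 - 4*x*y + z
tr(b a b^-2 a^-3) = tr(a^-1 b a b^-2 a^-1) tr(a) - tr(a^-1 b a b^-2)  (eliminate a^-1) = -x^3*y^2*z + x^4*y + x^2*y^3 + x^2*y*z^2 + x*y^2*z - 5*x^2*y - y^3 - y*z^2 + x*z + 3*y

-x^3*y^2*z + x^4*y + x^2*y^3 + x^2*y*z^2 + x*y^2*z - 5*x^2*y - y^3 - y*z^2 + x*z + 3*y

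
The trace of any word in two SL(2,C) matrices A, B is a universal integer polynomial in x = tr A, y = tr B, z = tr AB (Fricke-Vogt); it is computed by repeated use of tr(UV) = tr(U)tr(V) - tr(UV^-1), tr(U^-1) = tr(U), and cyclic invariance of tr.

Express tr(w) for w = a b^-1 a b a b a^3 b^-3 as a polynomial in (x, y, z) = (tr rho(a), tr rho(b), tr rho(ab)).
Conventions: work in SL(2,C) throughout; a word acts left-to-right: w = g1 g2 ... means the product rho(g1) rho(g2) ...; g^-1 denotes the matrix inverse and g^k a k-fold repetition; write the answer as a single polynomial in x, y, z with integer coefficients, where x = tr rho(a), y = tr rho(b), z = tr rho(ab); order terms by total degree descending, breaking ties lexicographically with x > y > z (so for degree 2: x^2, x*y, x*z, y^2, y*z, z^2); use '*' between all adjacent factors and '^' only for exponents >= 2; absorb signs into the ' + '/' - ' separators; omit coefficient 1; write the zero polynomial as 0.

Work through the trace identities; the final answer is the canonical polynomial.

x^4*y^4*z^2 - x^3*y^5*z - 2*x^3*y^3*z^3 - x^4*y^4 - 2*x^4*y^2*z^2 + x^2*y^2*z^4 + 5*x^3*y^3*z + 3*x^3*y*z^3 + x*y^5*z + 2*x*y^3*z^3 + 2*x^4*y^2 + 2*x^2*y^4 - x^2*y^2*z^2 - x^2*z^4 - y^4*z^2 - y^2*z^4 - 5*x^3*y*z - 7*x*y^3*z - 4*x*y*z^3 - 4*x^2*y^2 + 3*x^2*z^2 + 5*y^2*z^2 + z^4 + 9*x*y*z - x^2 - y^2 - 4*z^2 + 2

trace(b a b a) = trace(a b) * trace(a b) - trace(1)  (split on a) = z^2 - 2
trace(b a b) = trace(b) * trace(a b) - trace(a)  (reduce the b square) = y*z - x
trace(b a b a^2) = trace(a) * trace(b a b a) - trace(b a b)  (reduce the a square) = x*z^2 - y*z - x
trace(a^2 b a b a) = trace(a) * trace(b a b a^2) - trace(b a b a)  (reduce the a square) = x^2*z^2 - x*y*z - x^2 - z^2 + 2
trace(a^2 b a b a^2) = trace(a) * trace(a^2 b a b a) - trace(a^2 b a b)  (reduce the a square) = x^3*z^2 - x^2*y*z - x^3 - 2*x*z^2 + y*z + 3*x
trace(a b a b a^4) = trace(a) * trace(a^2 b a b a^2) - trace(a^2 b a b a)  (reduce the a square) = x^4*z^2 - x^3*y*z - x^4 - 3*x^2*z^2 + 2*x*y*z + 4*x^2 + z^2 - 2
trace(b a b a b a) = trace(b a) * trace(b a b a) - trace(b^-1 a^-1)  (split on b) = z^3 - 3*z
trace(a b a) = trace(a) * trace(b a) - trace(b)  (reduce the a square) = x*z - y
trace(b a b a b) = trace(b) * trace(a b a b) - trace(a b a)  (reduce the b square) = y*z^2 - x*z - y
trace(b a b a b a^2) = trace(a) * trace(b a b a b a) - trace(b a b a b)  (reduce the a square) = x*z^3 - y*z^2 - 2*x*z + y
trace(a^2 b a b a b a) = trace(a) * trace(b a b a b a^2) - trace(b a b a b a)  (reduce the a square) = x^2*z^3 - x*y*z^2 - 2*x^2*z - z^3 + x*y + 3*z
trace(a b a b a^4 b) = trace(a) * trace(a^2 b a b a b a) - trace(a^2 b a b a b)  (reduce the a square) = x^3*z^3 - x^2*y*z^2 - 2*x^3*z - 2*x*z^3 + x^2*y + y*z^2 + 5*x*z - y
trace(a b^-1 a b a b a^3) = trace(a b a b a^4) * trace(b) - trace(a b a b a^4 b)  (eliminate b^-1) = x^4*y*z^2 - x^3*y^2*z - x^3*z^3 - x^4*y - 2*x^2*y*z^2 + 2*x^3*z + 2*x*y^2*z + 2*x*z^3 + 3*x^2*y - 5*x*z - y
trace(a^2 b a) = trace(a) * trace(b a^2) - trace(b a)  (reduce the a square) = x^2*z - x*y - z
trace(b a^2 b a b) = trace(b) * trace(a^2 b a b) - trace(a^2 b a)  (reduce the b square) = x*y*z^2 - x^2*z - y^2*z + z
trace(a b a^2 b a b a) = trace(a) * trace(b a^2 b a b a) - trace(b a^2 b a b)  (reduce the a square) = x^2*z^3 - 2*x*y*z^2 - x^2*z + y^2*z + x*y - z
trace(a b a b a^3 b a) = trace(a) * trace(a b a^2 b a b a) - trace(a b a^2 b a b)  (reduce the a square) = x^3*z^3 - 2*x^2*y*z^2 - x^3*z + x*y^2*z - x*z^3 + x^2*y + y*z^2 + x*z - y
trace(b a b a b a b a) = trace(b a b a) * trace(b a b a) - trace(1)  (split on b) = z^4 - 4*z^2 + 2
trace(b a b a b a b) = trace(b) * trace(a b a b a b) - trace(a b a b a)  (reduce the b square) = y*z^3 - x*z^2 - 2*y*z + x
trace(b a b a b a b a^2) = trace(a) * trace(b a b a b a b a) - trace(b a b a b a b)  (reduce the a square) = x*z^4 - y*z^3 - 3*x*z^2 + 2*y*z + x
trace(a b a b a^3 b a b) = trace(a) * trace(b a b a b a b a^2) - trace(b a b a b a b a)  (reduce the a square) = x^2*z^4 - x*y*z^3 - 3*x^2*z^2 - z^4 + 2*x*y*z + x^2 + 4*z^2 - 2
trace(a b^-1 a b a b a^3 b) = trace(a b a b a^3 b a) * trace(b) - trace(a b a b a^3 b a b)  (eliminate b^-1) = x^3*y*z^3 - 2*x^2*y^2*z^2 - x^2*z^4 - x^3*y*z + x*y^3*z + x^2*y^2 + 3*x^2*z^2 + y^2*z^2 + z^4 - x*y*z - x^2 - y^2 - 4*z^2 + 2
trace(a b^-1 a b a b a^3 b^-1) = trace(a b^-1 a b a b a^3) * trace(b) - trace(a b^-1 a b a b a^3 b)  (eliminate b^-1) = x^4*y^2*z^2 - x^3*y^3*z - 2*x^3*y*z^3 - x^4*y^2 + x^2*z^4 + 3*x^3*y*z + x*y^3*z + 2*x*y*z^3 + 2*x^2*y^2 - 3*x^2*z^2 - y^2*z^2 - z^4 - 4*x*y*z + x^2 + 4*z^2 - 2
trace(b^-1 a b^-1 a b a b a^3 b^-1) = trace(a b^-1 a b a b a^3 b^-1) * trace(b) - trace(a b^-1 a b a b a^3)  (eliminate b^-1) = x^4*y^3*z^2 - x^3*y^4*z - 2*x^3*y^2*z^3 - x^4*y^3 - x^4*y*z^2 + x^2*y*z^4 + 4*x^3*y^2*z + x^3*z^3 + x*y^4*z + 2*x*y^2*z^3 + x^4*y + 2*x^2*y^3 - x^2*y*z^2 - y^3*z^2 - y*z^4 - 2*x^3*z - 6*x*y^2*z - 2*x*z^3 - 2*x^2*y + 4*y*z^2 + 5*x*z - y
trace(a b^-1 a b a b a^3 b^-3) = trace(b^-1 a b^-1 a b a b a^3 b^-1) * trace(b) - trace(b^-1 a b^-1 a b a b a^3)  (eliminate b^-1) = x^4*y^4*z^2 - x^3*y^5*z - 2*x^3*y^3*z^3 - x^4*y^4 - 2*x^4*y^2*z^2 + x^2*y^2*z^4 + 5*x^3*y^3*z + 3*x^3*y*z^3 + x*y^5*z + 2*x*y^3*z^3 + 2*x^4*y^2 + 2*x^2*y^4 - x^2*y^2*z^2 - x^2*z^4 - y^4*z^2 - y^2*z^4 - 5*x^3*y*z - 7*x*y^3*z - 4*x*y*z^3 - 4*x^2*y^2 + 3*x^2*z^2 + 5*y^2*z^2 + z^4 + 9*x*y*z - x^2 - y^2 - 4*z^2 + 2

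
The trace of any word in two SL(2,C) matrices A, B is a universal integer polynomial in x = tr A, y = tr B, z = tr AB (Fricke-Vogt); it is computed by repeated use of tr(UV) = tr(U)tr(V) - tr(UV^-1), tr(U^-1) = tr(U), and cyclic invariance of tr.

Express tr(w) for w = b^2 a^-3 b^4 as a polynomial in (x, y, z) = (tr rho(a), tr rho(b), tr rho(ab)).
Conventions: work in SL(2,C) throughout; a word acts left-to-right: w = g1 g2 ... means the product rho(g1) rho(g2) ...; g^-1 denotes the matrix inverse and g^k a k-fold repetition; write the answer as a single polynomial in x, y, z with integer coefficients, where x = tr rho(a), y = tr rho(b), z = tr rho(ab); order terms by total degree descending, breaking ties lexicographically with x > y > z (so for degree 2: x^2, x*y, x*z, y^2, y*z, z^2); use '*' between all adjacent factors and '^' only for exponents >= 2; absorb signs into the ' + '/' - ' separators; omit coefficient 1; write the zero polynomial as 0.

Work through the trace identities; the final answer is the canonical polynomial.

next, tr(b^2) = tr(b)*tr(b) - tr(1) = y^2 - 2
tr(b^3) = tr(b)*tr(b^2) - tr(b) = y^3 - 3*y
next, tr(b^4) = tr(b)*tr(b^3) - tr(b^2) = y^4 - 4*y^2 + 2
next, tr(b^5) = tr(b)*tr(b^4) - tr(b^3) = y^5 - 5*y^3 + 5*y
tr(b^6) = tr(b)*tr(b^5) - tr(b^4) = y^6 - 6*y^4 + 9*y^2 - 2
next, tr(b a b) = tr(b)*tr(a b) - tr(a) = y*z - x
tr(b^2 a b) = tr(b)*tr(b a b) - tr(b a) = y^2*z - x*y - z
and tr(b a b^3) = tr(b)*tr(b^2 a b) - tr(b^2 a) = y^3*z - x*y^2 - 2*y*z + x
tr(b a b^4) = tr(b)*tr(b a b^3) - tr(b a b^2) = y^4*z - x*y^3 - 3*y^2*z + 2*x*y + z
tr(b^6 a) = tr(b)*tr(b a b^4) - tr(b a b^3) = y^5*z - x*y^4 - 4*y^3*z + 3*x*y^2 + 3*y*z - x
and tr(a^-1 b^6) = tr(b^6)*tr(a) - tr(b^6 a) = x*y^6 - y^5*z - 5*x*y^4 + 4*y^3*z + 6*x*y^2 - 3*y*z - x
next, tr(a^-1 b^6 a^-1) = tr(a^-1 b^6)*tr(a) - tr(a^-1 b^6 a) = x^2*y^6 - x*y^5*z - 5*x^2*y^4 - y^6 + 4*x*y^3*z + 6*x^2*y^2 + 6*y^4 - 3*x*y*z - x^2 - 9*y^2 + 2
and tr(b^2 a^-3 b^4) = tr(a^-1 b^6 a^-1)*tr(a) - tr(a^-1 b^6) = x^3*y^6 - x^2*y^5*z - 5*x^3*y^4 - 2*x*y^6 + 4*x^2*y^3*z + y^5*z + 6*x^3*y^2 + 11*x*y^4 - 3*x^2*y*z - 4*y^3*z - x^3 - 15*x*y^2 + 3*y*z + 3*x

x^3*y^6 - x^2*y^5*z - 5*x^3*y^4 - 2*x*y^6 + 4*x^2*y^3*z + y^5*z + 6*x^3*y^2 + 11*x*y^4 - 3*x^2*y*z - 4*y^3*z - x^3 - 15*x*y^2 + 3*y*z + 3*x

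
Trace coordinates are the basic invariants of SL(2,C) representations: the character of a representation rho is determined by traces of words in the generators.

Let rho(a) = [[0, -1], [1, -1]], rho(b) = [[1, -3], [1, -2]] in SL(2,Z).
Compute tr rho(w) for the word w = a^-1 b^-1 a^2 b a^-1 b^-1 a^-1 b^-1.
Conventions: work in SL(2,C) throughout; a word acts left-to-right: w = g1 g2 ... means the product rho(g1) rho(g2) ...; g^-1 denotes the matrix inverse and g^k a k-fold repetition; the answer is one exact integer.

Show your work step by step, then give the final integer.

-9

rho(a^-1) = [[-1, 1], [-1, 0]]
... * rho(b^-1) = [[-2, 3], [-1, 1]]  ->  [[1, -2], [2, -3]]
... * rho(a) = [[0, -1], [1, -1]]  ->  [[-2, 1], [-3, 1]]
... * rho(a) = [[0, -1], [1, -1]]  ->  [[1, 1], [1, 2]]
... * rho(b) = [[1, -3], [1, -2]]  ->  [[2, -5], [3, -7]]
... * rho(a^-1) = [[-1, 1], [-1, 0]]  ->  [[3, 2], [4, 3]]
... * rho(b^-1) = [[-2, 3], [-1, 1]]  ->  [[-8, 11], [-11, 15]]
... * rho(a^-1) = [[-1, 1], [-1, 0]]  ->  [[-3, -8], [-4, -11]]
... * rho(b^-1) = [[-2, 3], [-1, 1]]  ->  [[14, -17], [19, -23]]
tr = 14 + -23 = -9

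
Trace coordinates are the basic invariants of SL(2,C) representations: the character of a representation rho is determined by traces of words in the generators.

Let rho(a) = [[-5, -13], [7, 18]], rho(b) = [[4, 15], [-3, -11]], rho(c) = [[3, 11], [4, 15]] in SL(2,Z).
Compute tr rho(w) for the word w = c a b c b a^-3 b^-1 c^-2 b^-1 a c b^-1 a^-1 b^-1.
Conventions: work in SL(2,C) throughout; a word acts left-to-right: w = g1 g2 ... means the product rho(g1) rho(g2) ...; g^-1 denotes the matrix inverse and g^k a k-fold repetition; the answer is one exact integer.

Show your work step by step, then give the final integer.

rho(c) = [[3, 11], [4, 15]]
... * rho(a) = [[-5, -13], [7, 18]]  ->  [[62, 159], [85, 218]]
... * rho(b) = [[4, 15], [-3, -11]]  ->  [[-229, -819], [-314, -1123]]
... * rho(c) = [[3, 11], [4, 15]]  ->  [[-3963, -14804], [-5434, -20299]]
... * rho(b) = [[4, 15], [-3, -11]]  ->  [[28560, 103399], [39161, 141779]]
... * rho(a^-1) = [[18, 13], [-7, -5]]  ->  [[-209713, -145715], [-287555, -199802]]
... * rho(a^-1) = [[18, 13], [-7, -5]]  ->  [[-2754829, -1997694], [-3777376, -2739205]]
... * rho(a^-1) = [[18, 13], [-7, -5]]  ->  [[-35603064, -25824307], [-48818333, -35409863]]
... * rho(b^-1) = [[-11, -15], [3, 4]]  ->  [[314160783, 430748732], [430772074, 590635543]]
... * rho(c^-1) = [[15, -11], [-4, 3]]  ->  [[2989416817, -2163522417], [4099038938, -2966586185]]
... * rho(c^-1) = [[15, -11], [-4, 3]]  ->  [[53495341923, -39374152238], [73351928810, -53989186873]]
... * rho(b^-1) = [[-11, -15], [3, 4]]  ->  [[-706571217867, -959926737797], [-968838777529, -1316235679642]]
... * rho(a) = [[-5, -13], [7, 18]]  ->  [[-3186631075244, -8093255448075], [-4369455869849, -11097338125679]]
... * rho(c) = [[3, 11], [4, 15]]  ->  [[-41932915018032, -156451773548809], [-57497720112263, -214524086453524]]
... * rho(b^-1) = [[-11, -15], [3, 4]]  ->  [[-8093255448075, 3186631075244], [-11097338125679, 4369455869849]]
... * rho(a^-1) = [[18, 13], [-7, -5]]  ->  [[-167985015592058, -121145476201195], [-230338277351165, -166112674983072]]
... * rho(b^-1) = [[-11, -15], [3, 4]]  ->  [[1484398742909053, 2035193329076090], [2035383025913599, 2790623460335187]]
tr = 1484398742909053 + 2790623460335187 = 4275022203244240

4275022203244240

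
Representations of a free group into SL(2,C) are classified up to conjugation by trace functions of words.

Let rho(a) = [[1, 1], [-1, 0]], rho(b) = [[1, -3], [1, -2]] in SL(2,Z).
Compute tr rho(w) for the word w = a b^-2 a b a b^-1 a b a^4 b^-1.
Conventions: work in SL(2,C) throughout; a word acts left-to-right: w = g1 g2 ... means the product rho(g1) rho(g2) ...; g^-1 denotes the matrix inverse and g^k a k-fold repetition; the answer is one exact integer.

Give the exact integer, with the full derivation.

-4026

rho(a) = [[1, 1], [-1, 0]]
... * rho(b^-1) = [[-2, 3], [-1, 1]]  ->  [[-3, 4], [2, -3]]
... * rho(b^-1) = [[-2, 3], [-1, 1]]  ->  [[2, -5], [-1, 3]]
... * rho(a) = [[1, 1], [-1, 0]]  ->  [[7, 2], [-4, -1]]
... * rho(b) = [[1, -3], [1, -2]]  ->  [[9, -25], [-5, 14]]
... * rho(a) = [[1, 1], [-1, 0]]  ->  [[34, 9], [-19, -5]]
... * rho(b^-1) = [[-2, 3], [-1, 1]]  ->  [[-77, 111], [43, -62]]
... * rho(a) = [[1, 1], [-1, 0]]  ->  [[-188, -77], [105, 43]]
... * rho(b) = [[1, -3], [1, -2]]  ->  [[-265, 718], [148, -401]]
... * rho(a) = [[1, 1], [-1, 0]]  ->  [[-983, -265], [549, 148]]
... * rho(a) = [[1, 1], [-1, 0]]  ->  [[-718, -983], [401, 549]]
... * rho(a) = [[1, 1], [-1, 0]]  ->  [[265, -718], [-148, 401]]
... * rho(a) = [[1, 1], [-1, 0]]  ->  [[983, 265], [-549, -148]]
... * rho(b^-1) = [[-2, 3], [-1, 1]]  ->  [[-2231, 3214], [1246, -1795]]
tr = -2231 + -1795 = -4026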